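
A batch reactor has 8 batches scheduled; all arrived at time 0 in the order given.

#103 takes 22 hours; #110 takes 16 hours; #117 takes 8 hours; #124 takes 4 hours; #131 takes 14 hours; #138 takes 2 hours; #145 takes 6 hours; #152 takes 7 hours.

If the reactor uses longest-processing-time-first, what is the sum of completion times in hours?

LPT (decreasing processing time): #103 #110 #131 #117 #152 #145 #124 #138.
#103: 0→22
#110: 22→38
#131: 38→52
#117: 52→60
#152: 60→67
#145: 67→73
#124: 73→77
#138: 77→79
Sum = 22+38+52+60+67+73+77+79 = 468.

468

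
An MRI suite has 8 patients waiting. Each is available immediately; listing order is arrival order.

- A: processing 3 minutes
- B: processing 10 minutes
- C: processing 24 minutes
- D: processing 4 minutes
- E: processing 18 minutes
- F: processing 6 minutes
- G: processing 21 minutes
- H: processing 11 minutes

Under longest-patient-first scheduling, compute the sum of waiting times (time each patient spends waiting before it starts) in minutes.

474

LPT (decreasing processing time): C G E H B F D A.
C: waits 0, runs 0→24
G: waits 24, runs 24→45
E: waits 45, runs 45→63
H: waits 63, runs 63→74
B: waits 74, runs 74→84
F: waits 84, runs 84→90
D: waits 90, runs 90→94
A: waits 94, runs 94→97
Sum = 0+24+45+63+74+84+90+94 = 474.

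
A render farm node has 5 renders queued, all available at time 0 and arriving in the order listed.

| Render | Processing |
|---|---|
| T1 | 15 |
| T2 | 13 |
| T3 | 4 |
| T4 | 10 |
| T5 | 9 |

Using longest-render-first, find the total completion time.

LPT (decreasing processing time): T1 T2 T4 T5 T3.
T1: 0→15
T2: 15→28
T4: 28→38
T5: 38→47
T3: 47→51
Sum = 15+28+38+47+51 = 179.

179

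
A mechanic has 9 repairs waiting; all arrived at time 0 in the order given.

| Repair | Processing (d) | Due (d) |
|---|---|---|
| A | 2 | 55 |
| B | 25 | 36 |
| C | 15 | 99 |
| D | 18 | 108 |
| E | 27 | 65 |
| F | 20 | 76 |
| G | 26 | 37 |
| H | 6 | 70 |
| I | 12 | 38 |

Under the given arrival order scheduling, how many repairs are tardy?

FIFO (arrival order): A B C D E F G H I.
A: 0→2, due 55, tardiness 0
B: 2→27, due 36, tardiness 0
C: 27→42, due 99, tardiness 0
D: 42→60, due 108, tardiness 0
E: 60→87, due 65, tardiness 22
F: 87→107, due 76, tardiness 31
G: 107→133, due 37, tardiness 96
H: 133→139, due 70, tardiness 69
I: 139→151, due 38, tardiness 113
Late repairs: 5.

5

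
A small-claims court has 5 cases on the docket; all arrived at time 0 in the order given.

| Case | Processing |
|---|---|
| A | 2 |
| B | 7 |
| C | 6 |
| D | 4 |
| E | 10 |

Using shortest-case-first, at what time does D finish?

SPT (increasing processing time): A D C B E.
A: 0→2
D: 2→6

6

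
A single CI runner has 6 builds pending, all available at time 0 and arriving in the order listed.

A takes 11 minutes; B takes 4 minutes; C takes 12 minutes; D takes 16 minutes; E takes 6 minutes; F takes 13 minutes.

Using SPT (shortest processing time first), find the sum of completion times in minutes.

SPT (increasing processing time): B E A C F D.
B: 0→4
E: 4→10
A: 10→21
C: 21→33
F: 33→46
D: 46→62
Sum = 4+10+21+33+46+62 = 176.

176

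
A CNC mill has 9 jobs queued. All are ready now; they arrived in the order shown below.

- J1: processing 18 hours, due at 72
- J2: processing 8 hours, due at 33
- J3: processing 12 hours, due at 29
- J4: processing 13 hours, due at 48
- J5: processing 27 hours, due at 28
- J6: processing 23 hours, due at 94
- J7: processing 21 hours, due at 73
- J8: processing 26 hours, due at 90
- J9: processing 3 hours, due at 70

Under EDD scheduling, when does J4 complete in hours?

EDD (increasing due date): J5 J3 J2 J4 J9 J1 J7 J8 J6.
J5: 0→27
J3: 27→39
J2: 39→47
J4: 47→60

60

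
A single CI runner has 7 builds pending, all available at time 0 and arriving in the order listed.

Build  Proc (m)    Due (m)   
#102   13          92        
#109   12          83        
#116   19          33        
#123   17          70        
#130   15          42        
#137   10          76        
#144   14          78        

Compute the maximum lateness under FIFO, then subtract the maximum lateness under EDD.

FIFO (arrival order): #102 #109 #116 #123 #130 #137 #144.
#102: 0→13, due 92, lateness -79
#109: 13→25, due 83, lateness -58
#116: 25→44, due 33, lateness 11
#123: 44→61, due 70, lateness -9
#130: 61→76, due 42, lateness 34
#137: 76→86, due 76, lateness 10
#144: 86→100, due 78, lateness 22
Maximum = 34.
EDD (increasing due date): #116 #130 #123 #137 #144 #109 #102.
#116: 0→19, due 33, lateness -14
#130: 19→34, due 42, lateness -8
#123: 34→51, due 70, lateness -19
#137: 51→61, due 76, lateness -15
#144: 61→75, due 78, lateness -3
#109: 75→87, due 83, lateness 4
#102: 87→100, due 92, lateness 8
Maximum = 8.
Difference = 34 − 8 = 26.

26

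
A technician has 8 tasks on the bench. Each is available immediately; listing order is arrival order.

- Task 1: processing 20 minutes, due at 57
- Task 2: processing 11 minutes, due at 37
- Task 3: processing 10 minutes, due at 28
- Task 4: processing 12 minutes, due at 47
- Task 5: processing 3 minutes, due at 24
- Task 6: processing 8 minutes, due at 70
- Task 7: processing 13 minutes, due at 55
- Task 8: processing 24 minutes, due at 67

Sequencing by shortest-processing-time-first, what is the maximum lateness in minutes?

34

SPT (increasing processing time): Task 5 Task 6 Task 3 Task 2 Task 4 Task 7 Task 1 Task 8.
Task 5: 0→3, due 24, lateness -21
Task 6: 3→11, due 70, lateness -59
Task 3: 11→21, due 28, lateness -7
Task 2: 21→32, due 37, lateness -5
Task 4: 32→44, due 47, lateness -3
Task 7: 44→57, due 55, lateness 2
Task 1: 57→77, due 57, lateness 20
Task 8: 77→101, due 67, lateness 34
Maximum = 34.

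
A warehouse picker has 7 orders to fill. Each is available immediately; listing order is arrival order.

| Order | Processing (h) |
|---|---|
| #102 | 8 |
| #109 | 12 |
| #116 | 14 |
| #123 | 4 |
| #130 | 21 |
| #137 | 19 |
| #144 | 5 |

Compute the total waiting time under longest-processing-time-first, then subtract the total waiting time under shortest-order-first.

LPT (decreasing processing time): #130 #137 #116 #109 #102 #144 #123.
#130: waits 0, runs 0→21
#137: waits 21, runs 21→40
#116: waits 40, runs 40→54
#109: waits 54, runs 54→66
#102: waits 66, runs 66→74
#144: waits 74, runs 74→79
#123: waits 79, runs 79→83
Sum = 0+21+40+54+66+74+79 = 334.
SPT (increasing processing time): #123 #144 #102 #109 #116 #137 #130.
#123: waits 0, runs 0→4
#144: waits 4, runs 4→9
#102: waits 9, runs 9→17
#109: waits 17, runs 17→29
#116: waits 29, runs 29→43
#137: waits 43, runs 43→62
#130: waits 62, runs 62→83
Sum = 0+4+9+17+29+43+62 = 164.
Difference = 334 − 164 = 170.

170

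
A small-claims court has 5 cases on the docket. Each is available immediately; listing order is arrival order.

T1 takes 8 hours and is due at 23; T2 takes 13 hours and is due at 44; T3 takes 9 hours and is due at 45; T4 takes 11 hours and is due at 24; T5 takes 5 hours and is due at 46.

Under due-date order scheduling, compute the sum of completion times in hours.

146

EDD (increasing due date): T1 T4 T2 T3 T5.
T1: 0→8
T4: 8→19
T2: 19→32
T3: 32→41
T5: 41→46
Sum = 8+19+32+41+46 = 146.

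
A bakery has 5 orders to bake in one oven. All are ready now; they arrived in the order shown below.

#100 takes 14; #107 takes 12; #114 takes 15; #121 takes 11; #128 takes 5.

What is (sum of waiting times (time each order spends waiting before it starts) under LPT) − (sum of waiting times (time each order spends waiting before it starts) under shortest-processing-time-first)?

LPT (decreasing processing time): #114 #100 #107 #121 #128.
#114: waits 0, runs 0→15
#100: waits 15, runs 15→29
#107: waits 29, runs 29→41
#121: waits 41, runs 41→52
#128: waits 52, runs 52→57
Sum = 0+15+29+41+52 = 137.
SPT (increasing processing time): #128 #121 #107 #100 #114.
#128: waits 0, runs 0→5
#121: waits 5, runs 5→16
#107: waits 16, runs 16→28
#100: waits 28, runs 28→42
#114: waits 42, runs 42→57
Sum = 0+5+16+28+42 = 91.
Difference = 137 − 91 = 46.

46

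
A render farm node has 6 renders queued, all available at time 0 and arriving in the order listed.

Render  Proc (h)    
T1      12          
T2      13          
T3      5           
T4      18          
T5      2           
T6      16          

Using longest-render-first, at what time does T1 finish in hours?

59

LPT (decreasing processing time): T4 T6 T2 T1 T3 T5.
T4: 0→18
T6: 18→34
T2: 34→47
T1: 47→59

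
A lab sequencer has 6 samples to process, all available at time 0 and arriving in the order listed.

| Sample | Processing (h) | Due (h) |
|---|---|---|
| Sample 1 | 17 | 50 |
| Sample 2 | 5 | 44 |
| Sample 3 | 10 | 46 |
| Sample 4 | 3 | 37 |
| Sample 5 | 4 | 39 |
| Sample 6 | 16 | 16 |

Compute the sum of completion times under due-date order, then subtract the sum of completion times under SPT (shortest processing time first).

EDD (increasing due date): Sample 6 Sample 4 Sample 5 Sample 2 Sample 3 Sample 1.
Sample 6: 0→16
Sample 4: 16→19
Sample 5: 19→23
Sample 2: 23→28
Sample 3: 28→38
Sample 1: 38→55
Sum = 16+19+23+28+38+55 = 179.
SPT (increasing processing time): Sample 4 Sample 5 Sample 2 Sample 3 Sample 6 Sample 1.
Sample 4: 0→3
Sample 5: 3→7
Sample 2: 7→12
Sample 3: 12→22
Sample 6: 22→38
Sample 1: 38→55
Sum = 3+7+12+22+38+55 = 137.
Difference = 179 − 137 = 42.

42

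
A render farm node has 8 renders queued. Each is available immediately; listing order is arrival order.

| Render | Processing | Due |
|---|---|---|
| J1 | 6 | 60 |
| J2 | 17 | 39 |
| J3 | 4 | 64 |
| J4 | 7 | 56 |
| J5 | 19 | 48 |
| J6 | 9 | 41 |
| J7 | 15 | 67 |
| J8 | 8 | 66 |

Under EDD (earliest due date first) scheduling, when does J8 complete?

EDD (increasing due date): J2 J6 J5 J4 J1 J3 J8 J7.
J2: 0→17
J6: 17→26
J5: 26→45
J4: 45→52
J1: 52→58
J3: 58→62
J8: 62→70

70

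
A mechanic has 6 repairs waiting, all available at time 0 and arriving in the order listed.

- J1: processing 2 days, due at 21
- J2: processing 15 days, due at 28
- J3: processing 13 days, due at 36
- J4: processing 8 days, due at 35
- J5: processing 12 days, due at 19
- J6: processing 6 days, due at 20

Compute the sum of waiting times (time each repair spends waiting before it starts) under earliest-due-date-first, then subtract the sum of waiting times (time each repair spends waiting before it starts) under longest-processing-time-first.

-57

EDD (increasing due date): J5 J6 J1 J2 J4 J3.
J5: waits 0, runs 0→12
J6: waits 12, runs 12→18
J1: waits 18, runs 18→20
J2: waits 20, runs 20→35
J4: waits 35, runs 35→43
J3: waits 43, runs 43→56
Sum = 0+12+18+20+35+43 = 128.
LPT (decreasing processing time): J2 J3 J5 J4 J6 J1.
J2: waits 0, runs 0→15
J3: waits 15, runs 15→28
J5: waits 28, runs 28→40
J4: waits 40, runs 40→48
J6: waits 48, runs 48→54
J1: waits 54, runs 54→56
Sum = 0+15+28+40+48+54 = 185.
Difference = 128 − 185 = -57.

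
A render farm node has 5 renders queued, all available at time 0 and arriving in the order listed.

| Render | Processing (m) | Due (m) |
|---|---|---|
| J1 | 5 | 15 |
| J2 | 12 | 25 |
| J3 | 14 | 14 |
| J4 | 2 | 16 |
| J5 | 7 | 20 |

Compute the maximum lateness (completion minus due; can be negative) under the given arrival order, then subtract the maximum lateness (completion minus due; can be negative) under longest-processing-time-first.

FIFO (arrival order): J1 J2 J3 J4 J5.
J1: 0→5, due 15, lateness -10
J2: 5→17, due 25, lateness -8
J3: 17→31, due 14, lateness 17
J4: 31→33, due 16, lateness 17
J5: 33→40, due 20, lateness 20
Maximum = 20.
LPT (decreasing processing time): J3 J2 J5 J1 J4.
J3: 0→14, due 14, lateness 0
J2: 14→26, due 25, lateness 1
J5: 26→33, due 20, lateness 13
J1: 33→38, due 15, lateness 23
J4: 38→40, due 16, lateness 24
Maximum = 24.
Difference = 20 − 24 = -4.

-4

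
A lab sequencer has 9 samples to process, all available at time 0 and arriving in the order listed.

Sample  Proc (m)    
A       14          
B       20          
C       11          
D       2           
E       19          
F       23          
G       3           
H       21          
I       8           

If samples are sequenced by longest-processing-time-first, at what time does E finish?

83

LPT (decreasing processing time): F H B E A C I G D.
F: 0→23
H: 23→44
B: 44→64
E: 64→83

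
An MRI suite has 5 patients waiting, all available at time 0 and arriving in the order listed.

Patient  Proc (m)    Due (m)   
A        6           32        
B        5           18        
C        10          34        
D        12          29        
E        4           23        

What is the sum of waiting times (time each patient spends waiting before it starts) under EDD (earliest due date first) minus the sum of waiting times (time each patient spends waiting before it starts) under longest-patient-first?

EDD (increasing due date): B E D A C.
B: waits 0, runs 0→5
E: waits 5, runs 5→9
D: waits 9, runs 9→21
A: waits 21, runs 21→27
C: waits 27, runs 27→37
Sum = 0+5+9+21+27 = 62.
LPT (decreasing processing time): D C A B E.
D: waits 0, runs 0→12
C: waits 12, runs 12→22
A: waits 22, runs 22→28
B: waits 28, runs 28→33
E: waits 33, runs 33→37
Sum = 0+12+22+28+33 = 95.
Difference = 62 − 95 = -33.

-33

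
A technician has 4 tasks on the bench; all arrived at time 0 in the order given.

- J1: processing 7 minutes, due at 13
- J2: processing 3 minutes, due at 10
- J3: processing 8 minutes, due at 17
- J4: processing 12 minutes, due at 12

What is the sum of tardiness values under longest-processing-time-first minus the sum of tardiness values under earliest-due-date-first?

LPT (decreasing processing time): J4 J3 J1 J2.
J4: 0→12, due 12, tardiness 0
J3: 12→20, due 17, tardiness 3
J1: 20→27, due 13, tardiness 14
J2: 27→30, due 10, tardiness 20
Sum = 0+3+14+20 = 37.
EDD (increasing due date): J2 J4 J1 J3.
J2: 0→3, due 10, tardiness 0
J4: 3→15, due 12, tardiness 3
J1: 15→22, due 13, tardiness 9
J3: 22→30, due 17, tardiness 13
Sum = 0+3+9+13 = 25.
Difference = 37 − 25 = 12.

12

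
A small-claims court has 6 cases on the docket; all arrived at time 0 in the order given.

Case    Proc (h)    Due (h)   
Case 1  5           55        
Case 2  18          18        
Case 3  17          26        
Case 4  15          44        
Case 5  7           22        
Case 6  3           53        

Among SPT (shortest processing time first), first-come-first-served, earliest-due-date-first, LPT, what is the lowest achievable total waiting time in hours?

103

SPT (increasing processing time): Case 6 Case 1 Case 5 Case 4 Case 3 Case 2.
Case 6: waits 0, runs 0→3
Case 1: waits 3, runs 3→8
Case 5: waits 8, runs 8→15
Case 4: waits 15, runs 15→30
Case 3: waits 30, runs 30→47
Case 2: waits 47, runs 47→65
Sum = 0+3+8+15+30+47 = 103.
FIFO (arrival order): Case 1 Case 2 Case 3 Case 4 Case 5 Case 6.
Case 1: waits 0, runs 0→5
Case 2: waits 5, runs 5→23
Case 3: waits 23, runs 23→40
Case 4: waits 40, runs 40→55
Case 5: waits 55, runs 55→62
Case 6: waits 62, runs 62→65
Sum = 0+5+23+40+55+62 = 185.
EDD (increasing due date): Case 2 Case 5 Case 3 Case 4 Case 6 Case 1.
Case 2: waits 0, runs 0→18
Case 5: waits 18, runs 18→25
Case 3: waits 25, runs 25→42
Case 4: waits 42, runs 42→57
Case 6: waits 57, runs 57→60
Case 1: waits 60, runs 60→65
Sum = 0+18+25+42+57+60 = 202.
LPT (decreasing processing time): Case 2 Case 3 Case 4 Case 5 Case 1 Case 6.
Case 2: waits 0, runs 0→18
Case 3: waits 18, runs 18→35
Case 4: waits 35, runs 35→50
Case 5: waits 50, runs 50→57
Case 1: waits 57, runs 57→62
Case 6: waits 62, runs 62→65
Sum = 0+18+35+50+57+62 = 222.
SPT 103, FIFO 185, EDD 202, LPT 222 → minimum 103.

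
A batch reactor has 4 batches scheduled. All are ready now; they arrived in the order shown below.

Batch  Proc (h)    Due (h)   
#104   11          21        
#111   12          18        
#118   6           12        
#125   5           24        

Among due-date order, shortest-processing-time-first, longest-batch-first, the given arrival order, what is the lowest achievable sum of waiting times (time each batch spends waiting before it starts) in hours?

38

EDD (increasing due date): #118 #111 #104 #125.
#118: waits 0, runs 0→6
#111: waits 6, runs 6→18
#104: waits 18, runs 18→29
#125: waits 29, runs 29→34
Sum = 0+6+18+29 = 53.
SPT (increasing processing time): #125 #118 #104 #111.
#125: waits 0, runs 0→5
#118: waits 5, runs 5→11
#104: waits 11, runs 11→22
#111: waits 22, runs 22→34
Sum = 0+5+11+22 = 38.
LPT (decreasing processing time): #111 #104 #118 #125.
#111: waits 0, runs 0→12
#104: waits 12, runs 12→23
#118: waits 23, runs 23→29
#125: waits 29, runs 29→34
Sum = 0+12+23+29 = 64.
FIFO (arrival order): #104 #111 #118 #125.
#104: waits 0, runs 0→11
#111: waits 11, runs 11→23
#118: waits 23, runs 23→29
#125: waits 29, runs 29→34
Sum = 0+11+23+29 = 63.
EDD 53, SPT 38, LPT 64, FIFO 63 → minimum 38.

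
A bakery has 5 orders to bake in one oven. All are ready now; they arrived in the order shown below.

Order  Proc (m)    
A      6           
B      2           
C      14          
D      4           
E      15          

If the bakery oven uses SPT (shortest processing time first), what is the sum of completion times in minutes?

87

SPT (increasing processing time): B D A C E.
B: 0→2
D: 2→6
A: 6→12
C: 12→26
E: 26→41
Sum = 2+6+12+26+41 = 87.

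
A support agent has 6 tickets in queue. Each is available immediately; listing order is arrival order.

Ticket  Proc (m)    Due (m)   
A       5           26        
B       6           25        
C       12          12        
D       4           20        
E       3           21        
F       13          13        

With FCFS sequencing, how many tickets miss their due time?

FIFO (arrival order): A B C D E F.
A: 0→5, due 26, tardiness 0
B: 5→11, due 25, tardiness 0
C: 11→23, due 12, tardiness 11
D: 23→27, due 20, tardiness 7
E: 27→30, due 21, tardiness 9
F: 30→43, due 13, tardiness 30
Late tickets: 4.

4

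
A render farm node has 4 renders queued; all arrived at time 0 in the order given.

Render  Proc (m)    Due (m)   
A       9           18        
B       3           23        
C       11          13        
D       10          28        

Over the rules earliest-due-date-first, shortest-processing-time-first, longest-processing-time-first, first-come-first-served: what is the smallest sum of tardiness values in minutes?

EDD (increasing due date): C A B D.
C: 0→11, due 13, tardiness 0
A: 11→20, due 18, tardiness 2
B: 20→23, due 23, tardiness 0
D: 23→33, due 28, tardiness 5
Sum = 0+2+0+5 = 7.
SPT (increasing processing time): B A D C.
B: 0→3, due 23, tardiness 0
A: 3→12, due 18, tardiness 0
D: 12→22, due 28, tardiness 0
C: 22→33, due 13, tardiness 20
Sum = 0+0+0+20 = 20.
LPT (decreasing processing time): C D A B.
C: 0→11, due 13, tardiness 0
D: 11→21, due 28, tardiness 0
A: 21→30, due 18, tardiness 12
B: 30→33, due 23, tardiness 10
Sum = 0+0+12+10 = 22.
FIFO (arrival order): A B C D.
A: 0→9, due 18, tardiness 0
B: 9→12, due 23, tardiness 0
C: 12→23, due 13, tardiness 10
D: 23→33, due 28, tardiness 5
Sum = 0+0+10+5 = 15.
EDD 7, SPT 20, LPT 22, FIFO 15 → minimum 7.

7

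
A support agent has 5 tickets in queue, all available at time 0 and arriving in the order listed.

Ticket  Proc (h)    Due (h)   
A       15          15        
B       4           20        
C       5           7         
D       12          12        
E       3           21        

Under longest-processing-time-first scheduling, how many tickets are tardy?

4

LPT (decreasing processing time): A D C B E.
A: 0→15, due 15, tardiness 0
D: 15→27, due 12, tardiness 15
C: 27→32, due 7, tardiness 25
B: 32→36, due 20, tardiness 16
E: 36→39, due 21, tardiness 18
Late tickets: 4.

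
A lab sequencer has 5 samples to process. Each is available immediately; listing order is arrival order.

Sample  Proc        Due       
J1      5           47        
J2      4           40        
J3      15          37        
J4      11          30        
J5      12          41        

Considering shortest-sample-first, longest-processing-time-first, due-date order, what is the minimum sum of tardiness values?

SPT (increasing processing time): J2 J1 J4 J5 J3.
J2: 0→4, due 40, tardiness 0
J1: 4→9, due 47, tardiness 0
J4: 9→20, due 30, tardiness 0
J5: 20→32, due 41, tardiness 0
J3: 32→47, due 37, tardiness 10
Sum = 0+0+0+0+10 = 10.
LPT (decreasing processing time): J3 J5 J4 J1 J2.
J3: 0→15, due 37, tardiness 0
J5: 15→27, due 41, tardiness 0
J4: 27→38, due 30, tardiness 8
J1: 38→43, due 47, tardiness 0
J2: 43→47, due 40, tardiness 7
Sum = 0+0+8+0+7 = 15.
EDD (increasing due date): J4 J3 J2 J5 J1.
J4: 0→11, due 30, tardiness 0
J3: 11→26, due 37, tardiness 0
J2: 26→30, due 40, tardiness 0
J5: 30→42, due 41, tardiness 1
J1: 42→47, due 47, tardiness 0
Sum = 0+0+0+1+0 = 1.
SPT 10, LPT 15, EDD 1 → minimum 1.

1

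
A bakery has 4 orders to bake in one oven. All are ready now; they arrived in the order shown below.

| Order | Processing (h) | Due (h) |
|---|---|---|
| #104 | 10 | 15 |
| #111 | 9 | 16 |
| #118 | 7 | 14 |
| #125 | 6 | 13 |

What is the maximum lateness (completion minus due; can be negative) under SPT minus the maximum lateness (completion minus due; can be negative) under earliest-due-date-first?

1

SPT (increasing processing time): #125 #118 #111 #104.
#125: 0→6, due 13, lateness -7
#118: 6→13, due 14, lateness -1
#111: 13→22, due 16, lateness 6
#104: 22→32, due 15, lateness 17
Maximum = 17.
EDD (increasing due date): #125 #118 #104 #111.
#125: 0→6, due 13, lateness -7
#118: 6→13, due 14, lateness -1
#104: 13→23, due 15, lateness 8
#111: 23→32, due 16, lateness 16
Maximum = 16.
Difference = 17 − 16 = 1.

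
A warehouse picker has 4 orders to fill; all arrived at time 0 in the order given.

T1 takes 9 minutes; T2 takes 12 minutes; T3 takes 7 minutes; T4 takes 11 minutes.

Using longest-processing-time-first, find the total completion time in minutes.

LPT (decreasing processing time): T2 T4 T1 T3.
T2: 0→12
T4: 12→23
T1: 23→32
T3: 32→39
Sum = 12+23+32+39 = 106.

106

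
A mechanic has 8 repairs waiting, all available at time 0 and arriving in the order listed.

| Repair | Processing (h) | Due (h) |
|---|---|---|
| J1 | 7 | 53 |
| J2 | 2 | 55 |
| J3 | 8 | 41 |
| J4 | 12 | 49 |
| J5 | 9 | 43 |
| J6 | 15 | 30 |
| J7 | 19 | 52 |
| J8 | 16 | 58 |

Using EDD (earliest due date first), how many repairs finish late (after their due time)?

4

EDD (increasing due date): J6 J3 J5 J4 J7 J1 J2 J8.
J6: 0→15, due 30, tardiness 0
J3: 15→23, due 41, tardiness 0
J5: 23→32, due 43, tardiness 0
J4: 32→44, due 49, tardiness 0
J7: 44→63, due 52, tardiness 11
J1: 63→70, due 53, tardiness 17
J2: 70→72, due 55, tardiness 17
J8: 72→88, due 58, tardiness 30
Late repairs: 4.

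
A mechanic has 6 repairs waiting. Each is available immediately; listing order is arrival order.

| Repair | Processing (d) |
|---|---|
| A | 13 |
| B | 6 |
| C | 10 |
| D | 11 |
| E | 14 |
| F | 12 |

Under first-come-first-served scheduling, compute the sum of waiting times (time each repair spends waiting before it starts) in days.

FIFO (arrival order): A B C D E F.
A: waits 0, runs 0→13
B: waits 13, runs 13→19
C: waits 19, runs 19→29
D: waits 29, runs 29→40
E: waits 40, runs 40→54
F: waits 54, runs 54→66
Sum = 0+13+19+29+40+54 = 155.

155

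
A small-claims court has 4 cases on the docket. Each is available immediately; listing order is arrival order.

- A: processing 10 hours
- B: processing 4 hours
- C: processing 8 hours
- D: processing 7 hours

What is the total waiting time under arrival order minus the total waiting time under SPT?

FIFO (arrival order): A B C D.
A: waits 0, runs 0→10
B: waits 10, runs 10→14
C: waits 14, runs 14→22
D: waits 22, runs 22→29
Sum = 0+10+14+22 = 46.
SPT (increasing processing time): B D C A.
B: waits 0, runs 0→4
D: waits 4, runs 4→11
C: waits 11, runs 11→19
A: waits 19, runs 19→29
Sum = 0+4+11+19 = 34.
Difference = 46 − 34 = 12.

12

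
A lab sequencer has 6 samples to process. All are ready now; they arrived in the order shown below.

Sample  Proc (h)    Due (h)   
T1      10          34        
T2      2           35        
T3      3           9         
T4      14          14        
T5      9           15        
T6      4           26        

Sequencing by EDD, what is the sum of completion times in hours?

158

EDD (increasing due date): T3 T4 T5 T6 T1 T2.
T3: 0→3
T4: 3→17
T5: 17→26
T6: 26→30
T1: 30→40
T2: 40→42
Sum = 3+17+26+30+40+42 = 158.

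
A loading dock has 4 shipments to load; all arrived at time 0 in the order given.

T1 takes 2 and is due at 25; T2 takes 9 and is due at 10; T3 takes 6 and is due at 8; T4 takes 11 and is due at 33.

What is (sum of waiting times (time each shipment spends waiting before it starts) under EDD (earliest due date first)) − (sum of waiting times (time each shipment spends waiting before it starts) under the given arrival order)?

EDD (increasing due date): T3 T2 T1 T4.
T3: waits 0, runs 0→6
T2: waits 6, runs 6→15
T1: waits 15, runs 15→17
T4: waits 17, runs 17→28
Sum = 0+6+15+17 = 38.
FIFO (arrival order): T1 T2 T3 T4.
T1: waits 0, runs 0→2
T2: waits 2, runs 2→11
T3: waits 11, runs 11→17
T4: waits 17, runs 17→28
Sum = 0+2+11+17 = 30.
Difference = 38 − 30 = 8.

8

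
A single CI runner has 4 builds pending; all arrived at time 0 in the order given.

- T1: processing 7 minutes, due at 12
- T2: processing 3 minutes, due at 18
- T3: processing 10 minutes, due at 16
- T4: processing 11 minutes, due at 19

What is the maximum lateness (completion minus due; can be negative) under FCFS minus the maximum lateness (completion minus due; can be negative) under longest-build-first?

-4

FIFO (arrival order): T1 T2 T3 T4.
T1: 0→7, due 12, lateness -5
T2: 7→10, due 18, lateness -8
T3: 10→20, due 16, lateness 4
T4: 20→31, due 19, lateness 12
Maximum = 12.
LPT (decreasing processing time): T4 T3 T1 T2.
T4: 0→11, due 19, lateness -8
T3: 11→21, due 16, lateness 5
T1: 21→28, due 12, lateness 16
T2: 28→31, due 18, lateness 13
Maximum = 16.
Difference = 12 − 16 = -4.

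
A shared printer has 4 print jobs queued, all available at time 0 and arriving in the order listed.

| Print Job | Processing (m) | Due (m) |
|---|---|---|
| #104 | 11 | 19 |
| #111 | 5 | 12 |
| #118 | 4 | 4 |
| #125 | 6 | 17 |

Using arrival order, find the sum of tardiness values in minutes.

29

FIFO (arrival order): #104 #111 #118 #125.
#104: 0→11, due 19, tardiness 0
#111: 11→16, due 12, tardiness 4
#118: 16→20, due 4, tardiness 16
#125: 20→26, due 17, tardiness 9
Sum = 0+4+16+9 = 29.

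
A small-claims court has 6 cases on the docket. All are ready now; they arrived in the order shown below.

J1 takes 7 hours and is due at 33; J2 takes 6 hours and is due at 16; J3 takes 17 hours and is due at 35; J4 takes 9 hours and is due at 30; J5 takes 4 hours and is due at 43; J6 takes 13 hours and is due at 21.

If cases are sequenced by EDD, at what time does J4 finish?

EDD (increasing due date): J2 J6 J4 J1 J3 J5.
J2: 0→6
J6: 6→19
J4: 19→28

28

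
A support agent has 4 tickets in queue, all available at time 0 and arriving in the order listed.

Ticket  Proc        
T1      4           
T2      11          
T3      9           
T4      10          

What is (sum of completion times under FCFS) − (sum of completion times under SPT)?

FIFO (arrival order): T1 T2 T3 T4.
T1: 0→4
T2: 4→15
T3: 15→24
T4: 24→34
Sum = 4+15+24+34 = 77.
SPT (increasing processing time): T1 T3 T4 T2.
T1: 0→4
T3: 4→13
T4: 13→23
T2: 23→34
Sum = 4+13+23+34 = 74.
Difference = 77 − 74 = 3.

3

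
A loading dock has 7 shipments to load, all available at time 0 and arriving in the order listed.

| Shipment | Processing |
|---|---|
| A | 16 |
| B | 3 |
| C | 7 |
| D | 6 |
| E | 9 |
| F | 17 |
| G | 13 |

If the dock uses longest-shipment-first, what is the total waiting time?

LPT (decreasing processing time): F A G E C D B.
F: waits 0, runs 0→17
A: waits 17, runs 17→33
G: waits 33, runs 33→46
E: waits 46, runs 46→55
C: waits 55, runs 55→62
D: waits 62, runs 62→68
B: waits 68, runs 68→71
Sum = 0+17+33+46+55+62+68 = 281.

281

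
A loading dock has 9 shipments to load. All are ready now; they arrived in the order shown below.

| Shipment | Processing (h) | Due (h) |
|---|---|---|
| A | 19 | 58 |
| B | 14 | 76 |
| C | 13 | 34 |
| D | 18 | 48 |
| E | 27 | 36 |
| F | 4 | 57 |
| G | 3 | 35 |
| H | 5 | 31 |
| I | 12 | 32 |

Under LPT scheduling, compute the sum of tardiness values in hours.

LPT (decreasing processing time): E A D B C I H F G.
E: 0→27, due 36, tardiness 0
A: 27→46, due 58, tardiness 0
D: 46→64, due 48, tardiness 16
B: 64→78, due 76, tardiness 2
C: 78→91, due 34, tardiness 57
I: 91→103, due 32, tardiness 71
H: 103→108, due 31, tardiness 77
F: 108→112, due 57, tardiness 55
G: 112→115, due 35, tardiness 80
Sum = 0+0+16+2+57+71+77+55+80 = 358.

358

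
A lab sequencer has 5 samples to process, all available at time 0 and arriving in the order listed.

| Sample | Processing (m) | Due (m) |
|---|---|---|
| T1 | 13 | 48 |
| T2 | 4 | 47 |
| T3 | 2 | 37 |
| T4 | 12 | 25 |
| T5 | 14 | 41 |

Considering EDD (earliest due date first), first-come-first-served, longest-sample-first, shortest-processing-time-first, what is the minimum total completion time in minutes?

102

EDD (increasing due date): T4 T3 T5 T2 T1.
T4: 0→12
T3: 12→14
T5: 14→28
T2: 28→32
T1: 32→45
Sum = 12+14+28+32+45 = 131.
FIFO (arrival order): T1 T2 T3 T4 T5.
T1: 0→13
T2: 13→17
T3: 17→19
T4: 19→31
T5: 31→45
Sum = 13+17+19+31+45 = 125.
LPT (decreasing processing time): T5 T1 T4 T2 T3.
T5: 0→14
T1: 14→27
T4: 27→39
T2: 39→43
T3: 43→45
Sum = 14+27+39+43+45 = 168.
SPT (increasing processing time): T3 T2 T4 T1 T5.
T3: 0→2
T2: 2→6
T4: 6→18
T1: 18→31
T5: 31→45
Sum = 2+6+18+31+45 = 102.
EDD 131, FIFO 125, LPT 168, SPT 102 → minimum 102.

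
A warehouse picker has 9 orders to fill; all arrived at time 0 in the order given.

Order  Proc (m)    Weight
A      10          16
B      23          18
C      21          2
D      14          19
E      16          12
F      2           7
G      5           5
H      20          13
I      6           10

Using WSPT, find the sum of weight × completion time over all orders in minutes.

4649

WSPT (decreasing weight/processing-time ratio): F I A D G B E H C.
F: finishes 2, weight 7, w·C = 14
I: finishes 8, weight 10, w·C = 80
A: finishes 18, weight 16, w·C = 288
D: finishes 32, weight 19, w·C = 608
G: finishes 37, weight 5, w·C = 185
B: finishes 60, weight 18, w·C = 1080
E: finishes 76, weight 12, w·C = 912
H: finishes 96, weight 13, w·C = 1248
C: finishes 117, weight 2, w·C = 234
Sum = 14+80+288+608+185+1080+912+1248+234 = 4649.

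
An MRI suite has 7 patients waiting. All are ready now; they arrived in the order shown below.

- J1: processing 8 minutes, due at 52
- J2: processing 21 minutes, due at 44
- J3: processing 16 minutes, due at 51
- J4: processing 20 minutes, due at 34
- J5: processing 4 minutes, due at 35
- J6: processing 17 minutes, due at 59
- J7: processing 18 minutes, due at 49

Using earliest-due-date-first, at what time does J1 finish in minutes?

87

EDD (increasing due date): J4 J5 J2 J7 J3 J1 J6.
J4: 0→20
J5: 20→24
J2: 24→45
J7: 45→63
J3: 63→79
J1: 79→87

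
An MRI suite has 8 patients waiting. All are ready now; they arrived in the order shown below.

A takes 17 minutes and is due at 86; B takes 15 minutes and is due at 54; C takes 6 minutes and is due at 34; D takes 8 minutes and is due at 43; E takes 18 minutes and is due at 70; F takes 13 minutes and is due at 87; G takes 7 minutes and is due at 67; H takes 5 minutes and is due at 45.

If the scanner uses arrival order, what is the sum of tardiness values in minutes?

68

FIFO (arrival order): A B C D E F G H.
A: 0→17, due 86, tardiness 0
B: 17→32, due 54, tardiness 0
C: 32→38, due 34, tardiness 4
D: 38→46, due 43, tardiness 3
E: 46→64, due 70, tardiness 0
F: 64→77, due 87, tardiness 0
G: 77→84, due 67, tardiness 17
H: 84→89, due 45, tardiness 44
Sum = 0+0+4+3+0+0+17+44 = 68.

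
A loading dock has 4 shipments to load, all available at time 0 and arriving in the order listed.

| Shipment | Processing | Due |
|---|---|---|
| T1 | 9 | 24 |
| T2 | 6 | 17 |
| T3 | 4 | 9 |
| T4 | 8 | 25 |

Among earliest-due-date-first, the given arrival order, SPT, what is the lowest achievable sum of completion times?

EDD (increasing due date): T3 T2 T1 T4.
T3: 0→4
T2: 4→10
T1: 10→19
T4: 19→27
Sum = 4+10+19+27 = 60.
FIFO (arrival order): T1 T2 T3 T4.
T1: 0→9
T2: 9→15
T3: 15→19
T4: 19→27
Sum = 9+15+19+27 = 70.
SPT (increasing processing time): T3 T2 T4 T1.
T3: 0→4
T2: 4→10
T4: 10→18
T1: 18→27
Sum = 4+10+18+27 = 59.
EDD 60, FIFO 70, SPT 59 → minimum 59.

59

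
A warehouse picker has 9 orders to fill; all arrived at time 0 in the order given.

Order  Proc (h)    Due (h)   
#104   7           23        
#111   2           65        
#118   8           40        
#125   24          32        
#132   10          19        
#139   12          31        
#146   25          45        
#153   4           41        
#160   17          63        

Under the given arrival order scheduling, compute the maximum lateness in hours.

51

FIFO (arrival order): #104 #111 #118 #125 #132 #139 #146 #153 #160.
#104: 0→7, due 23, lateness -16
#111: 7→9, due 65, lateness -56
#118: 9→17, due 40, lateness -23
#125: 17→41, due 32, lateness 9
#132: 41→51, due 19, lateness 32
#139: 51→63, due 31, lateness 32
#146: 63→88, due 45, lateness 43
#153: 88→92, due 41, lateness 51
#160: 92→109, due 63, lateness 46
Maximum = 51.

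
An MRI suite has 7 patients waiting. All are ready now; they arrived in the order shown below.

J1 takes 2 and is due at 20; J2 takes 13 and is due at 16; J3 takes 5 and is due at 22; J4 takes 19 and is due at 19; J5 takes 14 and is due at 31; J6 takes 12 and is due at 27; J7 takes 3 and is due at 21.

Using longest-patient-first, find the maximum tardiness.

LPT (decreasing processing time): J4 J5 J2 J6 J3 J7 J1.
J4: 0→19, due 19, tardiness 0
J5: 19→33, due 31, tardiness 2
J2: 33→46, due 16, tardiness 30
J6: 46→58, due 27, tardiness 31
J3: 58→63, due 22, tardiness 41
J7: 63→66, due 21, tardiness 45
J1: 66→68, due 20, tardiness 48
Maximum = 48.

48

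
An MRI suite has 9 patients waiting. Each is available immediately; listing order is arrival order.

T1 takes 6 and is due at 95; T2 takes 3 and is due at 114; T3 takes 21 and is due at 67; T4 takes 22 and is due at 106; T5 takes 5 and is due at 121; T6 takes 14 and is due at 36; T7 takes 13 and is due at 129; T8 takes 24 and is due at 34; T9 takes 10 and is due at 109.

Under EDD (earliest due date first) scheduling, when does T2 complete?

100

EDD (increasing due date): T8 T6 T3 T1 T4 T9 T2 T5 T7.
T8: 0→24
T6: 24→38
T3: 38→59
T1: 59→65
T4: 65→87
T9: 87→97
T2: 97→100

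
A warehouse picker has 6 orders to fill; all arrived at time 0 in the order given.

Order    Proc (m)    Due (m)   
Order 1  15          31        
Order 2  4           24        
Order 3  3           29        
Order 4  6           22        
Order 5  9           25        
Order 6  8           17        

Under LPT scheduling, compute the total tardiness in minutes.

65

LPT (decreasing processing time): Order 1 Order 5 Order 6 Order 4 Order 2 Order 3.
Order 1: 0→15, due 31, tardiness 0
Order 5: 15→24, due 25, tardiness 0
Order 6: 24→32, due 17, tardiness 15
Order 4: 32→38, due 22, tardiness 16
Order 2: 38→42, due 24, tardiness 18
Order 3: 42→45, due 29, tardiness 16
Sum = 0+0+15+16+18+16 = 65.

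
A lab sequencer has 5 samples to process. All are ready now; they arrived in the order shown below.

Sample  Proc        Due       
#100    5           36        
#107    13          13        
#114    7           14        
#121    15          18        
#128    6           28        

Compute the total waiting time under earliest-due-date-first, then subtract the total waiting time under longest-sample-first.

EDD (increasing due date): #107 #114 #121 #128 #100.
#107: waits 0, runs 0→13
#114: waits 13, runs 13→20
#121: waits 20, runs 20→35
#128: waits 35, runs 35→41
#100: waits 41, runs 41→46
Sum = 0+13+20+35+41 = 109.
LPT (decreasing processing time): #121 #107 #114 #128 #100.
#121: waits 0, runs 0→15
#107: waits 15, runs 15→28
#114: waits 28, runs 28→35
#128: waits 35, runs 35→41
#100: waits 41, runs 41→46
Sum = 0+15+28+35+41 = 119.
Difference = 109 − 119 = -10.

-10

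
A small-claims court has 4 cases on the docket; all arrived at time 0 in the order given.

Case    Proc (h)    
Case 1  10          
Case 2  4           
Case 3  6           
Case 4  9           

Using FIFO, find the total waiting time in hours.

FIFO (arrival order): Case 1 Case 2 Case 3 Case 4.
Case 1: waits 0, runs 0→10
Case 2: waits 10, runs 10→14
Case 3: waits 14, runs 14→20
Case 4: waits 20, runs 20→29
Sum = 0+10+14+20 = 44.

44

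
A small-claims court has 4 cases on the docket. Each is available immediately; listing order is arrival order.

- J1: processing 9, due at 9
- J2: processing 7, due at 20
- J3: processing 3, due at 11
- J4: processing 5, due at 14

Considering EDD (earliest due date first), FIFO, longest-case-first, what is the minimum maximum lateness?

4

EDD (increasing due date): J1 J3 J4 J2.
J1: 0→9, due 9, lateness 0
J3: 9→12, due 11, lateness 1
J4: 12→17, due 14, lateness 3
J2: 17→24, due 20, lateness 4
Maximum = 4.
FIFO (arrival order): J1 J2 J3 J4.
J1: 0→9, due 9, lateness 0
J2: 9→16, due 20, lateness -4
J3: 16→19, due 11, lateness 8
J4: 19→24, due 14, lateness 10
Maximum = 10.
LPT (decreasing processing time): J1 J2 J4 J3.
J1: 0→9, due 9, lateness 0
J2: 9→16, due 20, lateness -4
J4: 16→21, due 14, lateness 7
J3: 21→24, due 11, lateness 13
Maximum = 13.
EDD 4, FIFO 10, LPT 13 → minimum 4.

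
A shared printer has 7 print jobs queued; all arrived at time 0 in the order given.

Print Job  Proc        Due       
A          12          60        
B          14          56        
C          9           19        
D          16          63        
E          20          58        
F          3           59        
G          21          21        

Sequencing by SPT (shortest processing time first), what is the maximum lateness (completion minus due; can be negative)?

SPT (increasing processing time): F C A B D E G.
F: 0→3, due 59, lateness -56
C: 3→12, due 19, lateness -7
A: 12→24, due 60, lateness -36
B: 24→38, due 56, lateness -18
D: 38→54, due 63, lateness -9
E: 54→74, due 58, lateness 16
G: 74→95, due 21, lateness 74
Maximum = 74.

74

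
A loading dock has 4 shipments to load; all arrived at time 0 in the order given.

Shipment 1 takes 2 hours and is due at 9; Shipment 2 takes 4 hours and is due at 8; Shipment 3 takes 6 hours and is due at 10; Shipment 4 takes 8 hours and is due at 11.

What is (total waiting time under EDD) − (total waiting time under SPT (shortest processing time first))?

2

EDD (increasing due date): Shipment 2 Shipment 1 Shipment 3 Shipment 4.
Shipment 2: waits 0, runs 0→4
Shipment 1: waits 4, runs 4→6
Shipment 3: waits 6, runs 6→12
Shipment 4: waits 12, runs 12→20
Sum = 0+4+6+12 = 22.
SPT (increasing processing time): Shipment 1 Shipment 2 Shipment 3 Shipment 4.
Shipment 1: waits 0, runs 0→2
Shipment 2: waits 2, runs 2→6
Shipment 3: waits 6, runs 6→12
Shipment 4: waits 12, runs 12→20
Sum = 0+2+6+12 = 20.
Difference = 22 − 20 = 2.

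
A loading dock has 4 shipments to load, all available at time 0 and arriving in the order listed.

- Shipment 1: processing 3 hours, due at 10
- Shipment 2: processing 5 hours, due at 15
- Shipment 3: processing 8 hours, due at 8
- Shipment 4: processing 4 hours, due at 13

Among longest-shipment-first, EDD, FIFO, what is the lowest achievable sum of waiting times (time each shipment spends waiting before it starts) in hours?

27

LPT (decreasing processing time): Shipment 3 Shipment 2 Shipment 4 Shipment 1.
Shipment 3: waits 0, runs 0→8
Shipment 2: waits 8, runs 8→13
Shipment 4: waits 13, runs 13→17
Shipment 1: waits 17, runs 17→20
Sum = 0+8+13+17 = 38.
EDD (increasing due date): Shipment 3 Shipment 1 Shipment 4 Shipment 2.
Shipment 3: waits 0, runs 0→8
Shipment 1: waits 8, runs 8→11
Shipment 4: waits 11, runs 11→15
Shipment 2: waits 15, runs 15→20
Sum = 0+8+11+15 = 34.
FIFO (arrival order): Shipment 1 Shipment 2 Shipment 3 Shipment 4.
Shipment 1: waits 0, runs 0→3
Shipment 2: waits 3, runs 3→8
Shipment 3: waits 8, runs 8→16
Shipment 4: waits 16, runs 16→20
Sum = 0+3+8+16 = 27.
LPT 38, EDD 34, FIFO 27 → minimum 27.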